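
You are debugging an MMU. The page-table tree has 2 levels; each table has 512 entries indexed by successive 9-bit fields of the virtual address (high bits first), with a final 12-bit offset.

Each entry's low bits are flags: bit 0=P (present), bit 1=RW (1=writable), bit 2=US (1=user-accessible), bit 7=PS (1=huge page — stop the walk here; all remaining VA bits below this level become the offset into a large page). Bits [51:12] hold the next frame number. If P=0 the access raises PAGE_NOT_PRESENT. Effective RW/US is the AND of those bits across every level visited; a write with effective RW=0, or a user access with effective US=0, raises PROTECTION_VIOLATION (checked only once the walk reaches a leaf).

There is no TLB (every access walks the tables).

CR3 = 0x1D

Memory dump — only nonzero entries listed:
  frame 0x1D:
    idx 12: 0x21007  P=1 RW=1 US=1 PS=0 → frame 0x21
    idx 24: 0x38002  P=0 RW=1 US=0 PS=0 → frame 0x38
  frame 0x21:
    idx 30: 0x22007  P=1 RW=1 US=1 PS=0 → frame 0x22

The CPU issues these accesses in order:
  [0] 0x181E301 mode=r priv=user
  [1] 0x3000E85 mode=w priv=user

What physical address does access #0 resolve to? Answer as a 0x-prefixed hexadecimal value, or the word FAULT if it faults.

Trace:
#0 VA=0x181E301 (r,user):
  [0] read 0x1D idx=12: raw=0x21007 flags P=1 W=1 U=1 S=0
  [1] read 0x21 idx=30: raw=0x22007 flags P=1 W=1 U=1 S=0
  ✓ 0x22301  — 2 lookups
#1 VA=0x3000E85 (w,user):
  [0] read 0x1D idx=24: raw=0x38002 flags P=0 W=1 U=0 S=0
  → PAGE_NOT_PRESENT  (1 entries read)

Access #0 PA: 0x22301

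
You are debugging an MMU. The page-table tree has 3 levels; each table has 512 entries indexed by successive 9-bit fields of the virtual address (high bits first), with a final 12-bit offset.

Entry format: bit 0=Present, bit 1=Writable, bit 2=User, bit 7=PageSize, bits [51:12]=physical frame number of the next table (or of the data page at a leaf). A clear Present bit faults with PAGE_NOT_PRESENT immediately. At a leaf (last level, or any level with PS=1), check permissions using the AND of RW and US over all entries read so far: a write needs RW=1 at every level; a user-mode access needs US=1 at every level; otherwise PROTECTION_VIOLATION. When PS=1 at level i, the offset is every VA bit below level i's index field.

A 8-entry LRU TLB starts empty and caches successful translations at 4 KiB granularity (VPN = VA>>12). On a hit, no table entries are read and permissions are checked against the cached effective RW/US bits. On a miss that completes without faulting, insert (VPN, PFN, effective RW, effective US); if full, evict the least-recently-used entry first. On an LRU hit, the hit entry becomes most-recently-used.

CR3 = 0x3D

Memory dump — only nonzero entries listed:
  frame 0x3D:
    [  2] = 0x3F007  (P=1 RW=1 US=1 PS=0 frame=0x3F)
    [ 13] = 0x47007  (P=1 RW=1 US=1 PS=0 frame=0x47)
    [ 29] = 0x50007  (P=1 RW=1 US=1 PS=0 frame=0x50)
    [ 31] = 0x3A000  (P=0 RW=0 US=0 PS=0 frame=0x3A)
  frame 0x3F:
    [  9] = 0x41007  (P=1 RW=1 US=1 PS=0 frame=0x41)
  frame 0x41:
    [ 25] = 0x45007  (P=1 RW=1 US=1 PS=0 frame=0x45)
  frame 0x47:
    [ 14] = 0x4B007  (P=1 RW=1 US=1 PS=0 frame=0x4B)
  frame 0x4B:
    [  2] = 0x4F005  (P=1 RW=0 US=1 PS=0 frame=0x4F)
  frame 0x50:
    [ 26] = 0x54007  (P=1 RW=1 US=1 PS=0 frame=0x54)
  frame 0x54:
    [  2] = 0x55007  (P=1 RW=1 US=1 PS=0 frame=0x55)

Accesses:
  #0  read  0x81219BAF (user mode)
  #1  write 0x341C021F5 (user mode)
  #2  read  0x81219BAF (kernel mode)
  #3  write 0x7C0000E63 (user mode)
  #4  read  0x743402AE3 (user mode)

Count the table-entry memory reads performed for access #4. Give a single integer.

Trace:
#0 VA=0x81219BAF (r,user):
  L0: frame=0x3D idx=2 entry=0x3F007 [P=1 RW=1 US=1 PS=0]
  L1: frame=0x3F idx=9 entry=0x41007 [P=1 RW=1 US=1 PS=0]
  L2: frame=0x41 idx=25 entry=0x45007 [P=1 RW=1 US=1 PS=0]
  ✓ 0x45BAF  — 3 lookups
#1 VA=0x341C021F5 (w,user):
  L0: frame=0x3D idx=13 entry=0x47007 [P=1 RW=1 US=1 PS=0]
  L1: frame=0x47 idx=14 entry=0x4B007 [P=1 RW=1 US=1 PS=0]
  L2: frame=0x4B idx=2 entry=0x4F005 [P=1 RW=0 US=1 PS=0]
  → PROTECTION_VIOLATION  (3 entries read)
#2 VA=0x81219BAF (r,kernel):
  TLB hit vpn=0x81219 → PA=0x45BAF
#3 VA=0x7C0000E63 (w,user):
  L0: frame=0x3D idx=31 entry=0x3A000 [P=0 RW=0 US=0 PS=0]
  → PAGE_NOT_PRESENT  (1 entries read)
#4 VA=0x743402AE3 (r,user):
  L0: frame=0x3D idx=29 entry=0x50007 [P=1 RW=1 US=1 PS=0]
  L1: frame=0x50 idx=26 entry=0x54007 [P=1 RW=1 US=1 PS=0]
  L2: frame=0x54 idx=2 entry=0x55007 [P=1 RW=1 US=1 PS=0]
  ✓ 0x55AE3  — 3 lookups

Entries read for #4: 3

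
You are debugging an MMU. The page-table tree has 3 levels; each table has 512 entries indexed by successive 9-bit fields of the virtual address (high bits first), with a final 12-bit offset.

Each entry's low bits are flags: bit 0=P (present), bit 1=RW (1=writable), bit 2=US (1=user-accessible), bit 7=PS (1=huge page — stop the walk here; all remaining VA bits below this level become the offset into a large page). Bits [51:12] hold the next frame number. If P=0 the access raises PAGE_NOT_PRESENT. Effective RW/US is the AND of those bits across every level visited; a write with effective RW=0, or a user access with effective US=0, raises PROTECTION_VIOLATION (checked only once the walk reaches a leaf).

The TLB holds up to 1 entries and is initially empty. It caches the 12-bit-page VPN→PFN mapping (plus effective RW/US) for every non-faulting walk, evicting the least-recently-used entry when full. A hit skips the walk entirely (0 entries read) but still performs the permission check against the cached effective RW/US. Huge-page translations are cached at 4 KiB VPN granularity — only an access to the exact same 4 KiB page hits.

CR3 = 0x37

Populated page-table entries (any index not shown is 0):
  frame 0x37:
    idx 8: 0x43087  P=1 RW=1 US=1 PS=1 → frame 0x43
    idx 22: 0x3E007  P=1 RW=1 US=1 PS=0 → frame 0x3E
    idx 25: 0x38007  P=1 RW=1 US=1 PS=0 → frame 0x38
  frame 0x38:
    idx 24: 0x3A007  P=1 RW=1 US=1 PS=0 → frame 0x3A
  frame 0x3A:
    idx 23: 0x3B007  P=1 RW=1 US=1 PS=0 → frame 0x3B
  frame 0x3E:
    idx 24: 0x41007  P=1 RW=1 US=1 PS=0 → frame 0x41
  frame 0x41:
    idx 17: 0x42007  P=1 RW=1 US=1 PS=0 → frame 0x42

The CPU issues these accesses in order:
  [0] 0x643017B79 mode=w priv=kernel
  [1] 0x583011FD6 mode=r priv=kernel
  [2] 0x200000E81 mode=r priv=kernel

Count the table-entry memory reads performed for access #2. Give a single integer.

Walk each access:
#0 VA=0x643017B79 (w,kernel):
  lvl0: tbl 0x37, slot 25 ⇒ 0x38007 (P1/RW1/US1/PS0)
  lvl1: tbl 0x38, slot 24 ⇒ 0x3A007 (P1/RW1/US1/PS0)
  lvl2: tbl 0x3A, slot 23 ⇒ 0x3B007 (P1/RW1/US1/PS0)
  ✓ 0x3BB79  — 3 lookups
#1 VA=0x583011FD6 (r,kernel):
  lvl0: tbl 0x37, slot 22 ⇒ 0x3E007 (P1/RW1/US1/PS0)
  lvl1: tbl 0x3E, slot 24 ⇒ 0x41007 (P1/RW1/US1/PS0)
  lvl2: tbl 0x41, slot 17 ⇒ 0x42007 (P1/RW1/US1/PS0)
  ✓ 0x42FD6  — 3 lookups
#2 VA=0x200000E81 (r,kernel):
  lvl0: tbl 0x37, slot 8 ⇒ 0x43087 (P1/RW1/US1/PS1)
  ✓ 0x43E81 (huge @L0)  — 1 lookups

Entries read for #2: 1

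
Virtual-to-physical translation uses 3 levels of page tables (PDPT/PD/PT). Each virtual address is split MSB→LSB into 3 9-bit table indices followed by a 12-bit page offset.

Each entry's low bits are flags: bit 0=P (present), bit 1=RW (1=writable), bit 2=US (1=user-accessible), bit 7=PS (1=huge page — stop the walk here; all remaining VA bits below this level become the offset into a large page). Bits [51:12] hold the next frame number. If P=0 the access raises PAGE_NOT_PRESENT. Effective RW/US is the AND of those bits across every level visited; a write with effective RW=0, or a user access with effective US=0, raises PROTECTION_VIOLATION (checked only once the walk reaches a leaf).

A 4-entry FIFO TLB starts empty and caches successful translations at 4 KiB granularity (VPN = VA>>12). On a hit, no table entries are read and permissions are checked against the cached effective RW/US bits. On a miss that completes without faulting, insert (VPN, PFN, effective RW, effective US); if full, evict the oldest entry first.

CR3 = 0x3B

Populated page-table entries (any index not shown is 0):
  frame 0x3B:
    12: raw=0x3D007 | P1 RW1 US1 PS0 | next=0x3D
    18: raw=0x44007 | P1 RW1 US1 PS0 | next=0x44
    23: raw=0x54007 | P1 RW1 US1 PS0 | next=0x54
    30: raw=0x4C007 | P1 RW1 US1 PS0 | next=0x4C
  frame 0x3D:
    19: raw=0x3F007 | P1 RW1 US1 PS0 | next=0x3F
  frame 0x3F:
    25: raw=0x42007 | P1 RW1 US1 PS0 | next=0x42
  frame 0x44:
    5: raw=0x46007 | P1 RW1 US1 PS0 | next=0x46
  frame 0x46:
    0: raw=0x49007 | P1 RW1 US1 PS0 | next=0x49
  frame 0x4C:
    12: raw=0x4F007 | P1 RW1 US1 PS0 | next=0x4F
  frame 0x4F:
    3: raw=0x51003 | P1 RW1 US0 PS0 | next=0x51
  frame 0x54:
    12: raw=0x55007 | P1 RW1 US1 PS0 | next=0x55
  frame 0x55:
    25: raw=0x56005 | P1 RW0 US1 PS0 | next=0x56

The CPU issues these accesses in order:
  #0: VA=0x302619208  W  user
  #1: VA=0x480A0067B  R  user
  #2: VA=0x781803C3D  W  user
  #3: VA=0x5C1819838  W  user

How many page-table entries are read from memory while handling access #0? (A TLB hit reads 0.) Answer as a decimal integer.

Trace:
#0 VA=0x302619208 (w,user):
  [0] read 0x3B idx=12: raw=0x3D007 flags P=1 W=1 U=1 S=0
  [1] read 0x3D idx=19: raw=0x3F007 flags P=1 W=1 U=1 S=0
  [2] read 0x3F idx=25: raw=0x42007 flags P=1 W=1 U=1 S=0
  → PA=0x42208  (3 entries read)
#1 VA=0x480A0067B (r,user):
  [0] read 0x3B idx=18: raw=0x44007 flags P=1 W=1 U=1 S=0
  [1] read 0x44 idx=5: raw=0x46007 flags P=1 W=1 U=1 S=0
  [2] read 0x46 idx=0: raw=0x49007 flags P=1 W=1 U=1 S=0
  → PA=0x4967B  (3 entries read)
#2 VA=0x781803C3D (w,user):
  [0] read 0x3B idx=30: raw=0x4C007 flags P=1 W=1 U=1 S=0
  [1] read 0x4C idx=12: raw=0x4F007 flags P=1 W=1 U=1 S=0
  [2] read 0x4F idx=3: raw=0x51003 flags P=1 W=1 U=0 S=0
  ✗ PROTECTION_VIOLATION  [3 reads]
#3 VA=0x5C1819838 (w,user):
  [0] read 0x3B idx=23: raw=0x54007 flags P=1 W=1 U=1 S=0
  [1] read 0x54 idx=12: raw=0x55007 flags P=1 W=1 U=1 S=0
  [2] read 0x55 idx=25: raw=0x56005 flags P=1 W=0 U=1 S=0
  ✗ PROTECTION_VIOLATION  [3 reads]

Entries read for #0: 3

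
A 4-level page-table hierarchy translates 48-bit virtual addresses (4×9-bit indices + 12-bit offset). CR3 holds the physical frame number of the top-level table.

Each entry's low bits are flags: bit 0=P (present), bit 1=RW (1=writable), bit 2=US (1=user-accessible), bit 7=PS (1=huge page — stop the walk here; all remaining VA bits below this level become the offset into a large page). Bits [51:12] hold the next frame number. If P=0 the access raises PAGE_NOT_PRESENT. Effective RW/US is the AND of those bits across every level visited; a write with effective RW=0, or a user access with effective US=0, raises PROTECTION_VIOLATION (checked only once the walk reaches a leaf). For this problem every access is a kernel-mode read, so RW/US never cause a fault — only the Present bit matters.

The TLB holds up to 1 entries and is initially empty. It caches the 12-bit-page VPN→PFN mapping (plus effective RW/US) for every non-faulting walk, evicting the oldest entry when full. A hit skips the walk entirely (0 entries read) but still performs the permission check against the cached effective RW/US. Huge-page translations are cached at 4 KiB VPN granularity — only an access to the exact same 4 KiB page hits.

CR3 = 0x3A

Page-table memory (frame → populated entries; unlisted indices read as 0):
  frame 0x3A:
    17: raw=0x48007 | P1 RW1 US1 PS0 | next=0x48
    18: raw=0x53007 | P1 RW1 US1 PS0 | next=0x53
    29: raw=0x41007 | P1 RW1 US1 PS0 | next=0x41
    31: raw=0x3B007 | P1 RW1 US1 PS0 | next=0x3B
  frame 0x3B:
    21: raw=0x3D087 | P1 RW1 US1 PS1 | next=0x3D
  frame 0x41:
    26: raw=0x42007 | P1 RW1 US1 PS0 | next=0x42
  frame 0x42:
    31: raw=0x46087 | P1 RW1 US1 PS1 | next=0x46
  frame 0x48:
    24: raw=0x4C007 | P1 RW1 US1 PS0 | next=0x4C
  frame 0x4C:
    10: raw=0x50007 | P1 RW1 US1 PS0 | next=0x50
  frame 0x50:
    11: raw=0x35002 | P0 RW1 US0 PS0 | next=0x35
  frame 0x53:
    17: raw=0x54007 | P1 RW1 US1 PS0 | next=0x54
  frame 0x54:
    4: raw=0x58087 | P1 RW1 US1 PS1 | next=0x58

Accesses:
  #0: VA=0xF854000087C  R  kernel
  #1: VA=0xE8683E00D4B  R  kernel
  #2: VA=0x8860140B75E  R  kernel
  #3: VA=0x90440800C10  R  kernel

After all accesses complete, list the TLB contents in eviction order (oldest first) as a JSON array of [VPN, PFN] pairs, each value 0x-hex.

Walk each access:
#0 VA=0xF854000087C (r,kernel):
  L0 @0x3A[31] → 0x3B007  P=1,RW=1,US=1,PS=0
  L1 @0x3B[21] → 0x3D087  P=1,RW=1,US=1,PS=1
  ⇒ phys 0x3D87C (huge @L1)  [2 reads]
#1 VA=0xE8683E00D4B (r,kernel):
  L0 @0x3A[29] → 0x41007  P=1,RW=1,US=1,PS=0
  L1 @0x41[26] → 0x42007  P=1,RW=1,US=1,PS=0
  L2 @0x42[31] → 0x46087  P=1,RW=1,US=1,PS=1
  ⇒ phys 0x46D4B (huge @L2)  [3 reads]
#2 VA=0x8860140B75E (r,kernel):
  L0 @0x3A[17] → 0x48007  P=1,RW=1,US=1,PS=0
  L1 @0x48[24] → 0x4C007  P=1,RW=1,US=1,PS=0
  L2 @0x4C[10] → 0x50007  P=1,RW=1,US=1,PS=0
  L3 @0x50[11] → 0x35002  P=0,RW=1,US=0,PS=0
  ✗ PAGE_NOT_PRESENT  [4 reads]
#3 VA=0x90440800C10 (r,kernel):
  L0 @0x3A[18] → 0x53007  P=1,RW=1,US=1,PS=0
  L1 @0x53[17] → 0x54007  P=1,RW=1,US=1,PS=0
  L2 @0x54[4] → 0x58087  P=1,RW=1,US=1,PS=1
  ⇒ phys 0x58C10 (huge @L2)  [3 reads]

TLB: [["0x90440800", "0x58"]]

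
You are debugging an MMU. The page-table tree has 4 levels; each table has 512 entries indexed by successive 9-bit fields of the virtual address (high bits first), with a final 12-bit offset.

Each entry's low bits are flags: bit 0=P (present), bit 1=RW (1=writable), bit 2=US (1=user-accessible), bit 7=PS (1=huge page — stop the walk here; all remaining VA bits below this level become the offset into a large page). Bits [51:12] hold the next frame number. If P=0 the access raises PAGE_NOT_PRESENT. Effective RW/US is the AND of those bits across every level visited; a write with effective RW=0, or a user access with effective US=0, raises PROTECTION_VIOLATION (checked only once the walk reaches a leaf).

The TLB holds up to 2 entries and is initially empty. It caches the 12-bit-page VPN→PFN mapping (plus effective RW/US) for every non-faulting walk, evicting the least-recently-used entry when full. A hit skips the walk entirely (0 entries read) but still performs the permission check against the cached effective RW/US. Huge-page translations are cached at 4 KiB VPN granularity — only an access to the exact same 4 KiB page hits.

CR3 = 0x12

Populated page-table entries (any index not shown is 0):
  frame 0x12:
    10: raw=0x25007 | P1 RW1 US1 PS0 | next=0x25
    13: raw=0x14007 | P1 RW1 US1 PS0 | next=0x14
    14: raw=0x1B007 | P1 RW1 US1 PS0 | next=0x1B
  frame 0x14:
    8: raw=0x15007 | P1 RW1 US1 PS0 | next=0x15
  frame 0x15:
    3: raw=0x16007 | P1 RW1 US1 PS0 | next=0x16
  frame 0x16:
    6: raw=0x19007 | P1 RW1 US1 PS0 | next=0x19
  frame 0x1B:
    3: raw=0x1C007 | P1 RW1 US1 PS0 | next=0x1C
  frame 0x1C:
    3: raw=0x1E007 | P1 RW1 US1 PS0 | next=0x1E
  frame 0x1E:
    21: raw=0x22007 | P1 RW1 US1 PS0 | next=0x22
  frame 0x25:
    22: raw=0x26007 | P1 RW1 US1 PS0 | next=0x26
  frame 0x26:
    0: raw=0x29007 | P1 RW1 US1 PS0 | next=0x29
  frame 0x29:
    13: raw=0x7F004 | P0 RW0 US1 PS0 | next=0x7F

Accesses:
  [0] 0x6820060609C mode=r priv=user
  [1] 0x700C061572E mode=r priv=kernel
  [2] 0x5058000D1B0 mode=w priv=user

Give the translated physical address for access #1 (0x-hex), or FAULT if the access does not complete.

Walk each access:
#0 VA=0x6820060609C (r,user):
  L0: frame=0x12 idx=13 entry=0x14007 [P=1 RW=1 US=1 PS=0]
  L1: frame=0x14 idx=8 entry=0x15007 [P=1 RW=1 US=1 PS=0]
  L2: frame=0x15 idx=3 entry=0x16007 [P=1 RW=1 US=1 PS=0]
  L3: frame=0x16 idx=6 entry=0x19007 [P=1 RW=1 US=1 PS=0]
  → PA=0x1909C  (4 entries read)
#1 VA=0x700C061572E (r,kernel):
  L0: frame=0x12 idx=14 entry=0x1B007 [P=1 RW=1 US=1 PS=0]
  L1: frame=0x1B idx=3 entry=0x1C007 [P=1 RW=1 US=1 PS=0]
  L2: frame=0x1C idx=3 entry=0x1E007 [P=1 RW=1 US=1 PS=0]
  L3: frame=0x1E idx=21 entry=0x22007 [P=1 RW=1 US=1 PS=0]
  → PA=0x2272E  (4 entries read)
#2 VA=0x5058000D1B0 (w,user):
  L0: frame=0x12 idx=10 entry=0x25007 [P=1 RW=1 US=1 PS=0]
  L1: frame=0x25 idx=22 entry=0x26007 [P=1 RW=1 US=1 PS=0]
  L2: frame=0x26 idx=0 entry=0x29007 [P=1 RW=1 US=1 PS=0]
  L3: frame=0x29 idx=13 entry=0x7F004 [P=0 RW=0 US=1 PS=0]
  → PAGE_NOT_PRESENT  (4 entries read)

Access #1 PA: 0x2272E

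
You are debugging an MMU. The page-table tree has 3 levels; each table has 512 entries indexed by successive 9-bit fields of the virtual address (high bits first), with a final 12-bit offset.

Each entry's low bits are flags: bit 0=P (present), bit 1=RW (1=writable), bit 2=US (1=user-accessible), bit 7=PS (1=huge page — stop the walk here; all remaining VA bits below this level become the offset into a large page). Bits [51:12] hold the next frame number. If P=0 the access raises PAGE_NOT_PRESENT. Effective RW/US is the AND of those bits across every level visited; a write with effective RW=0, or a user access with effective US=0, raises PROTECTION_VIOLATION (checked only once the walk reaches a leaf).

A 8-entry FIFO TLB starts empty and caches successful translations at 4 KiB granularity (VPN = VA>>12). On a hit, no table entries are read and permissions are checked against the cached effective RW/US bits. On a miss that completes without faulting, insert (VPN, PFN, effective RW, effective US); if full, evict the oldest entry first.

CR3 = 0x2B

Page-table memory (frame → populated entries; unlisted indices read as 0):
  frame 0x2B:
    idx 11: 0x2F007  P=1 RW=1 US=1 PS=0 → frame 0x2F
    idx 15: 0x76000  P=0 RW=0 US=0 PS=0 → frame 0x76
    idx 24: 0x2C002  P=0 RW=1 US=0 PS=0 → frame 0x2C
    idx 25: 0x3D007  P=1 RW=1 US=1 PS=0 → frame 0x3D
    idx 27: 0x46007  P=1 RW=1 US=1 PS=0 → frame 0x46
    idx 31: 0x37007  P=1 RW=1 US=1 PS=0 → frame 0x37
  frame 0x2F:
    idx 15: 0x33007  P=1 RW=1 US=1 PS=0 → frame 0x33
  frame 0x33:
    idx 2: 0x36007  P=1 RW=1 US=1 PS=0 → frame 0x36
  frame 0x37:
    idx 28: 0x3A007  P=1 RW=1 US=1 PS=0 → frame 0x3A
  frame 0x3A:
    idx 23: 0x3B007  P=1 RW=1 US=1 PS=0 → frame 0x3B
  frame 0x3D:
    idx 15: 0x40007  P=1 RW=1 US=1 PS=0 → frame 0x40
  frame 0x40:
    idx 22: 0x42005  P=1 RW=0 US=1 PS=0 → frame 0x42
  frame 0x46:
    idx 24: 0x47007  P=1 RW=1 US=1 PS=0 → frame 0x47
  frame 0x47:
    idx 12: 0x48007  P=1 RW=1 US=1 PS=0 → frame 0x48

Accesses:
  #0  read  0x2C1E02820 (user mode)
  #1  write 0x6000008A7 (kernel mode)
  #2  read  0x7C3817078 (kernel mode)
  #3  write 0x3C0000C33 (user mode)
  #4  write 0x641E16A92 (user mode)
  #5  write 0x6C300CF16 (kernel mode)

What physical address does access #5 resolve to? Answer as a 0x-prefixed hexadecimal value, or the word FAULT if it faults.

Walk each access:
#0 VA=0x2C1E02820 (r,user):
  L0: frame=0x2B idx=11 entry=0x2F007 [P=1 RW=1 US=1 PS=0]
  L1: frame=0x2F idx=15 entry=0x33007 [P=1 RW=1 US=1 PS=0]
  L2: frame=0x33 idx=2 entry=0x36007 [P=1 RW=1 US=1 PS=0]
  ⇒ phys 0x36820  [3 reads]
#1 VA=0x6000008A7 (w,kernel):
  L0: frame=0x2B idx=24 entry=0x2C002 [P=0 RW=1 US=0 PS=0]
  ⇒ fault: PAGE_NOT_PRESENT  — 1 lookups
#2 VA=0x7C3817078 (r,kernel):
  L0: frame=0x2B idx=31 entry=0x37007 [P=1 RW=1 US=1 PS=0]
  L1: frame=0x37 idx=28 entry=0x3A007 [P=1 RW=1 US=1 PS=0]
  L2: frame=0x3A idx=23 entry=0x3B007 [P=1 RW=1 US=1 PS=0]
  ⇒ phys 0x3B078  [3 reads]
#3 VA=0x3C0000C33 (w,user):
  L0: frame=0x2B idx=15 entry=0x76000 [P=0 RW=0 US=0 PS=0]
  ⇒ fault: PAGE_NOT_PRESENT  — 1 lookups
#4 VA=0x641E16A92 (w,user):
  L0: frame=0x2B idx=25 entry=0x3D007 [P=1 RW=1 US=1 PS=0]
  L1: frame=0x3D idx=15 entry=0x40007 [P=1 RW=1 US=1 PS=0]
  L2: frame=0x40 idx=22 entry=0x42005 [P=1 RW=0 US=1 PS=0]
  ⇒ fault: PROTECTION_VIOLATION  — 3 lookups
#5 VA=0x6C300CF16 (w,kernel):
  L0: frame=0x2B idx=27 entry=0x46007 [P=1 RW=1 US=1 PS=0]
  L1: frame=0x46 idx=24 entry=0x47007 [P=1 RW=1 US=1 PS=0]
  L2: frame=0x47 idx=12 entry=0x48007 [P=1 RW=1 US=1 PS=0]
  ⇒ phys 0x48F16  [3 reads]

Access #5 PA: 0x48F16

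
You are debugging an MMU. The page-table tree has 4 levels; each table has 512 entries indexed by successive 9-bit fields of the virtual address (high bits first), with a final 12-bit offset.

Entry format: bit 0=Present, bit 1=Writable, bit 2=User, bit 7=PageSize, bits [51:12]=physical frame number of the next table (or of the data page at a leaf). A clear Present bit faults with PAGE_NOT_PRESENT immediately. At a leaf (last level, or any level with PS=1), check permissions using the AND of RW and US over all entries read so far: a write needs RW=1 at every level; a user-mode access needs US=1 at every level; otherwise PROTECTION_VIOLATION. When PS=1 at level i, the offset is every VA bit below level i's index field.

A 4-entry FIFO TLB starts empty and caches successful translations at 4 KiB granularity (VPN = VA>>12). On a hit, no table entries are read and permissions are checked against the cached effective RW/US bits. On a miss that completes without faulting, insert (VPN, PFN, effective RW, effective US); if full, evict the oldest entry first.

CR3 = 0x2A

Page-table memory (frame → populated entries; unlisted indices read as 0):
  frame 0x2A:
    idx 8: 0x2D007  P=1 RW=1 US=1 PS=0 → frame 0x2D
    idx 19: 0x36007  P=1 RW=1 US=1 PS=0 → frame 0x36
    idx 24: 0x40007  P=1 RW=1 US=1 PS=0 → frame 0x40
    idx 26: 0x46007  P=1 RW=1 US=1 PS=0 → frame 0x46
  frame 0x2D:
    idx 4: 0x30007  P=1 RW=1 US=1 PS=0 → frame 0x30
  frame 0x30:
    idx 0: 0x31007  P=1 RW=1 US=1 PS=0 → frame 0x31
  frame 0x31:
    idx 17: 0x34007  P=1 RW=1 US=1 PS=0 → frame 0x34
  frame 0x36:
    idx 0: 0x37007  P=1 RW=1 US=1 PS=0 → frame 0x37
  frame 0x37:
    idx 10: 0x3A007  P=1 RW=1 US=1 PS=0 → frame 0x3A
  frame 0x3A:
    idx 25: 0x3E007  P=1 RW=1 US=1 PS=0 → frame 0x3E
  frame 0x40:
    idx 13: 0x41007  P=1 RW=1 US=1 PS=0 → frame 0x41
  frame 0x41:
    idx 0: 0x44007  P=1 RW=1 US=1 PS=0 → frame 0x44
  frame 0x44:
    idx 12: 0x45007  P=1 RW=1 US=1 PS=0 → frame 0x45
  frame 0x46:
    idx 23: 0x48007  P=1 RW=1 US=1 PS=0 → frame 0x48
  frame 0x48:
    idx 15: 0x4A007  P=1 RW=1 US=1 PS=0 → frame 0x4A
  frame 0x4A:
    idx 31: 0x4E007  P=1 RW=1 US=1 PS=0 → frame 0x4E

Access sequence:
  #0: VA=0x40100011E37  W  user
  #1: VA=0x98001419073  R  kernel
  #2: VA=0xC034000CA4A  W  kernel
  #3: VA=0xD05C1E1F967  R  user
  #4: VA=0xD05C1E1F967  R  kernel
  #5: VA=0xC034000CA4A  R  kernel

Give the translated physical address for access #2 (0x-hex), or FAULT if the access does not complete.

Trace:
#0 VA=0x40100011E37 (w,user):
  L0 @0x2A[8] → 0x2D007  P=1,RW=1,US=1,PS=0
  L1 @0x2D[4] → 0x30007  P=1,RW=1,US=1,PS=0
  L2 @0x30[0] → 0x31007  P=1,RW=1,US=1,PS=0
  L3 @0x31[17] → 0x34007  P=1,RW=1,US=1,PS=0
  → PA=0x34E37  (4 entries read)
#1 VA=0x98001419073 (r,kernel):
  L0 @0x2A[19] → 0x36007  P=1,RW=1,US=1,PS=0
  L1 @0x36[0] → 0x37007  P=1,RW=1,US=1,PS=0
  L2 @0x37[10] → 0x3A007  P=1,RW=1,US=1,PS=0
  L3 @0x3A[25] → 0x3E007  P=1,RW=1,US=1,PS=0
  → PA=0x3E073  (4 entries read)
#2 VA=0xC034000CA4A (w,kernel):
  L0 @0x2A[24] → 0x40007  P=1,RW=1,US=1,PS=0
  L1 @0x40[13] → 0x41007  P=1,RW=1,US=1,PS=0
  L2 @0x41[0] → 0x44007  P=1,RW=1,US=1,PS=0
  L3 @0x44[12] → 0x45007  P=1,RW=1,US=1,PS=0
  → PA=0x45A4A  (4 entries read)
#3 VA=0xD05C1E1F967 (r,user):
  L0 @0x2A[26] → 0x46007  P=1,RW=1,US=1,PS=0
  L1 @0x46[23] → 0x48007  P=1,RW=1,US=1,PS=0
  L2 @0x48[15] → 0x4A007  P=1,RW=1,US=1,PS=0
  L3 @0x4A[31] → 0x4E007  P=1,RW=1,US=1,PS=0
  → PA=0x4E967  (4 entries read)
#4 VA=0xD05C1E1F967 (r,kernel):
  TLB hit vpn=0xD05C1E1F → PA=0x4E967
#5 VA=0xC034000CA4A (r,kernel):
  TLB hit vpn=0xC034000C → PA=0x45A4A

Access #2 PA: 0x45A4A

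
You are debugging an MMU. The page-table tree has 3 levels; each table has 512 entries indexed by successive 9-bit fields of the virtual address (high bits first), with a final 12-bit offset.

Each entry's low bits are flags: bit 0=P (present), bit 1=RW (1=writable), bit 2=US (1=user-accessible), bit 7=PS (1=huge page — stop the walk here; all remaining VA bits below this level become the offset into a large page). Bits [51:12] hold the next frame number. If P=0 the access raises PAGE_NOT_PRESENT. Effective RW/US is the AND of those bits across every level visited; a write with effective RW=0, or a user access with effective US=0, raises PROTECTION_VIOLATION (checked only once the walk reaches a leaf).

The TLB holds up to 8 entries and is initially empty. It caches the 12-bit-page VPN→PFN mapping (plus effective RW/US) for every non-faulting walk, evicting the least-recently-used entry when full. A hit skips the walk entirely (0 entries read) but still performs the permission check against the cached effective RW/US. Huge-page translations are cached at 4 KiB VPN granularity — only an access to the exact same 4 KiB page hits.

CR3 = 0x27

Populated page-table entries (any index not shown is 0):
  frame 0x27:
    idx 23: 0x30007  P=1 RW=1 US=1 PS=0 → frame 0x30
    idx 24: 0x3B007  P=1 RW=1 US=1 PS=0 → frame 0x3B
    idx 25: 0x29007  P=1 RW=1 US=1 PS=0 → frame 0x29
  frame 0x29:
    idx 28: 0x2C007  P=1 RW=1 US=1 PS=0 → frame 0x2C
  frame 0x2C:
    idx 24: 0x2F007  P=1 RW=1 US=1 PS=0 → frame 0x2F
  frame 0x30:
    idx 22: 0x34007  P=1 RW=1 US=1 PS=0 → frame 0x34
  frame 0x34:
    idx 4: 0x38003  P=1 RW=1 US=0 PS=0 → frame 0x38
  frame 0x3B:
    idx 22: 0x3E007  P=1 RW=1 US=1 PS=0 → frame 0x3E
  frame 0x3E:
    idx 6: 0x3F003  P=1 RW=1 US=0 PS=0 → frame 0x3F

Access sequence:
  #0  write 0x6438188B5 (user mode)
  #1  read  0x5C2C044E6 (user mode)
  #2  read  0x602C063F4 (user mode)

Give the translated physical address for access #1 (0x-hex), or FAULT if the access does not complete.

Trace:
#0 VA=0x6438188B5 (w,user):
  [0] read 0x27 idx=25: raw=0x29007 flags P=1 W=1 U=1 S=0
  [1] read 0x29 idx=28: raw=0x2C007 flags P=1 W=1 U=1 S=0
  [2] read 0x2C idx=24: raw=0x2F007 flags P=1 W=1 U=1 S=0
  → PA=0x2F8B5  (3 entries read)
#1 VA=0x5C2C044E6 (r,user):
  [0] read 0x27 idx=23: raw=0x30007 flags P=1 W=1 U=1 S=0
  [1] read 0x30 idx=22: raw=0x34007 flags P=1 W=1 U=1 S=0
  [2] read 0x34 idx=4: raw=0x38003 flags P=1 W=1 U=0 S=0
  → PROTECTION_VIOLATION  (3 entries read)
#2 VA=0x602C063F4 (r,user):
  [0] read 0x27 idx=24: raw=0x3B007 flags P=1 W=1 U=1 S=0
  [1] read 0x3B idx=22: raw=0x3E007 flags P=1 W=1 U=1 S=0
  [2] read 0x3E idx=6: raw=0x3F003 flags P=1 W=1 U=0 S=0
  → PROTECTION_VIOLATION  (3 entries read)

Access #1 PA: FAULT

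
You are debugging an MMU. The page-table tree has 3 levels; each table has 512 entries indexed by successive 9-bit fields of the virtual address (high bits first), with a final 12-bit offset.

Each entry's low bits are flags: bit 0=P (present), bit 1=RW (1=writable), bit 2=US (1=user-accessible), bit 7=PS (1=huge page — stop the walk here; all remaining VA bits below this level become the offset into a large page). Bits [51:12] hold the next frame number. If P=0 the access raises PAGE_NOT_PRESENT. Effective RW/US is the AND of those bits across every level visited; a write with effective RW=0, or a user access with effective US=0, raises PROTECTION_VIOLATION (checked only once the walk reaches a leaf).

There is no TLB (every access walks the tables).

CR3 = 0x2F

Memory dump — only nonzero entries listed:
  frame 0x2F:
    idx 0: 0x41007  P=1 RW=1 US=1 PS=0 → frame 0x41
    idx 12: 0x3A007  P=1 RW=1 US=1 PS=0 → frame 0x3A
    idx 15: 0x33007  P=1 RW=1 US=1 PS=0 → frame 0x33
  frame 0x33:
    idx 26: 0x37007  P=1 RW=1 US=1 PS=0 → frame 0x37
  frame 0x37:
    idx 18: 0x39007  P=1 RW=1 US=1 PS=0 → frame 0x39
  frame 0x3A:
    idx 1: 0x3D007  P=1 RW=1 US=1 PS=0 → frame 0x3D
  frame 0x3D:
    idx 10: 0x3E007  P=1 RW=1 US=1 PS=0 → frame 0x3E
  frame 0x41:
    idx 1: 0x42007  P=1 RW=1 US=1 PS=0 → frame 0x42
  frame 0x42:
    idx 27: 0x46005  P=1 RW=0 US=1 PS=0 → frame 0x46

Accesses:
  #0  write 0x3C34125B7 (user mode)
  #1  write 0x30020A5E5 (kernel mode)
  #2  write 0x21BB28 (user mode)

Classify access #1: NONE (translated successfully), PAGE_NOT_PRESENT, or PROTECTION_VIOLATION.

Per-access translation:
#0 VA=0x3C34125B7 (w,user):
  lvl0: tbl 0x2F, slot 15 ⇒ 0x33007 (P1/RW1/US1/PS0)
  lvl1: tbl 0x33, slot 26 ⇒ 0x37007 (P1/RW1/US1/PS0)
  lvl2: tbl 0x37, slot 18 ⇒ 0x39007 (P1/RW1/US1/PS0)
  ✓ 0x395B7  — 3 lookups
#1 VA=0x30020A5E5 (w,kernel):
  lvl0: tbl 0x2F, slot 12 ⇒ 0x3A007 (P1/RW1/US1/PS0)
  lvl1: tbl 0x3A, slot 1 ⇒ 0x3D007 (P1/RW1/US1/PS0)
  lvl2: tbl 0x3D, slot 10 ⇒ 0x3E007 (P1/RW1/US1/PS0)
  ✓ 0x3E5E5  — 3 lookups
#2 VA=0x21BB28 (w,user):
  lvl0: tbl 0x2F, slot 0 ⇒ 0x41007 (P1/RW1/US1/PS0)
  lvl1: tbl 0x41, slot 1 ⇒ 0x42007 (P1/RW1/US1/PS0)
  lvl2: tbl 0x42, slot 27 ⇒ 0x46005 (P1/RW0/US1/PS0)
  ✗ PROTECTION_VIOLATION  [3 reads]

Access #1 fault: NONE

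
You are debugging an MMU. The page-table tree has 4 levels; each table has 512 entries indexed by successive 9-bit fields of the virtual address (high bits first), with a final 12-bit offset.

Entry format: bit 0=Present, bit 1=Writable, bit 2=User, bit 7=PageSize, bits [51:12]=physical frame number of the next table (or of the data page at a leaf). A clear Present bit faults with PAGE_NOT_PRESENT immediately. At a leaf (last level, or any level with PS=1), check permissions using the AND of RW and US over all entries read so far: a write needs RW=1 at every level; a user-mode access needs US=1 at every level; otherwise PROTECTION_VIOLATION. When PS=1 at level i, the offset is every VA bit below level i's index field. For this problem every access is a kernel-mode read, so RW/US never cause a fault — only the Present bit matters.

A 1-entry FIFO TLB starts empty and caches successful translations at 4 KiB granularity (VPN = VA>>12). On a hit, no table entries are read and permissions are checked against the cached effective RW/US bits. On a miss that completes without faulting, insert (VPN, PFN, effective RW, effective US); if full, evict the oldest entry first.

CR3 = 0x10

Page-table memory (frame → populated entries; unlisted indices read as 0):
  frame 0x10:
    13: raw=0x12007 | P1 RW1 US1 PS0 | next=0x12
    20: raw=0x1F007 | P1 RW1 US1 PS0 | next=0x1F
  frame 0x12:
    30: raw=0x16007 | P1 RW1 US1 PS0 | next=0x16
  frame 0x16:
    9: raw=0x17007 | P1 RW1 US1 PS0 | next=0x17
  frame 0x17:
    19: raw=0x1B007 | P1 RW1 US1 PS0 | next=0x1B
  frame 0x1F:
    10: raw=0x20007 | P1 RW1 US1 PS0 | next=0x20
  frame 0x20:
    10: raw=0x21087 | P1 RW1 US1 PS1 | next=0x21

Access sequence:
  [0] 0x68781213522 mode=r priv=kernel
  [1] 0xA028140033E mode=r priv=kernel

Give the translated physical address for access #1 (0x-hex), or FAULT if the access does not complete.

Trace:
#0 VA=0x68781213522 (r,kernel):
  lvl0: tbl 0x10, slot 13 ⇒ 0x12007 (P1/RW1/US1/PS0)
  lvl1: tbl 0x12, slot 30 ⇒ 0x16007 (P1/RW1/US1/PS0)
  lvl2: tbl 0x16, slot 9 ⇒ 0x17007 (P1/RW1/US1/PS0)
  lvl3: tbl 0x17, slot 19 ⇒ 0x1B007 (P1/RW1/US1/PS0)
  ✓ 0x1B522  — 4 lookups
#1 VA=0xA028140033E (r,kernel):
  lvl0: tbl 0x10, slot 20 ⇒ 0x1F007 (P1/RW1/US1/PS0)
  lvl1: tbl 0x1F, slot 10 ⇒ 0x20007 (P1/RW1/US1/PS0)
  lvl2: tbl 0x20, slot 10 ⇒ 0x21087 (P1/RW1/US1/PS1)
  ✓ 0x2133E (huge @L2)  — 3 lookups

Access #1 PA: 0x2133E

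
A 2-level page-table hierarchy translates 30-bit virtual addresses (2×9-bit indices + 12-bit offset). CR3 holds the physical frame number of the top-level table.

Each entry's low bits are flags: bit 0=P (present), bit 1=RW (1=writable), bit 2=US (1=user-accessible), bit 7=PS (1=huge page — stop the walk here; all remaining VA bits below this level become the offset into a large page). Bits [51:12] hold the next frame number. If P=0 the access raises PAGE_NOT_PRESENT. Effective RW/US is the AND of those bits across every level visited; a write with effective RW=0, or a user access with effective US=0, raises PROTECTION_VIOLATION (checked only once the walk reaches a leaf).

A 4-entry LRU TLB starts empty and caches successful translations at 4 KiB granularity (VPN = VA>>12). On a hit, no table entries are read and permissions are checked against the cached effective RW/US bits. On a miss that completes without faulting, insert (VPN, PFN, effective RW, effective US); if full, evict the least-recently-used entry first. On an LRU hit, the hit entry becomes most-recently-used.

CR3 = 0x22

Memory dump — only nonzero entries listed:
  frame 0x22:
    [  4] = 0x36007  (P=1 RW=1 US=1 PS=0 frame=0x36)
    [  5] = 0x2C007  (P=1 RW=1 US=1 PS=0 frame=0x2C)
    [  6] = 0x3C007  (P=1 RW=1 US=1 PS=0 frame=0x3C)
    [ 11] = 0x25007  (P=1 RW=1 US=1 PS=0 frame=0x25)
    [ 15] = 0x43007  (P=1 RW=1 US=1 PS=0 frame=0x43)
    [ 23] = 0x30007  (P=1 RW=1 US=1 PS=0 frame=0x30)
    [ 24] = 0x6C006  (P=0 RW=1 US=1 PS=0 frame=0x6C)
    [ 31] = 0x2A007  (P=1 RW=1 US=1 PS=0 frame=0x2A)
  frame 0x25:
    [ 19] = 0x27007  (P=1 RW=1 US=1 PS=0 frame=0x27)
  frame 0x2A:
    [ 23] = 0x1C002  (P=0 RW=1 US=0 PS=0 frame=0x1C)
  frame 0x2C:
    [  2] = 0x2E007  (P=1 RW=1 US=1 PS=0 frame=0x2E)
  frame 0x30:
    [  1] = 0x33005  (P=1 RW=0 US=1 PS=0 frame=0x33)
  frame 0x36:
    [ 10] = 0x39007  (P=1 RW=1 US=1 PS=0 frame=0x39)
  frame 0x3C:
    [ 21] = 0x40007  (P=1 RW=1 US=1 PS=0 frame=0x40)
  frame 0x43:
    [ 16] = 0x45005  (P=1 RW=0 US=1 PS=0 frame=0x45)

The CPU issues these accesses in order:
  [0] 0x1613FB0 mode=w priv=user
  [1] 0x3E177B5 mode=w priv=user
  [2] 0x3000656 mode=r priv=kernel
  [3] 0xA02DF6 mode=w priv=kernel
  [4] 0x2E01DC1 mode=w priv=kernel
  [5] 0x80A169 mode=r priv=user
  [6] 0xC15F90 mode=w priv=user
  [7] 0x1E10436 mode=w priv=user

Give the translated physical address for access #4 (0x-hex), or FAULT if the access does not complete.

Per-access translation:
#0 VA=0x1613FB0 (w,user):
  L0 @0x22[11] → 0x25007  P=1,RW=1,US=1,PS=0
  L1 @0x25[19] → 0x27007  P=1,RW=1,US=1,PS=0
  ✓ 0x27FB0  — 2 lookups
#1 VA=0x3E177B5 (w,user):
  L0 @0x22[31] → 0x2A007  P=1,RW=1,US=1,PS=0
  L1 @0x2A[23] → 0x1C002  P=0,RW=1,US=0,PS=0
  ✗ PAGE_NOT_PRESENT  [2 reads]
#2 VA=0x3000656 (r,kernel):
  L0 @0x22[24] → 0x6C006  P=0,RW=1,US=1,PS=0
  ✗ PAGE_NOT_PRESENT  [1 reads]
#3 VA=0xA02DF6 (w,kernel):
  L0 @0x22[5] → 0x2C007  P=1,RW=1,US=1,PS=0
  L1 @0x2C[2] → 0x2E007  P=1,RW=1,US=1,PS=0
  ✓ 0x2EDF6  — 2 lookups
#4 VA=0x2E01DC1 (w,kernel):
  L0 @0x22[23] → 0x30007  P=1,RW=1,US=1,PS=0
  L1 @0x30[1] → 0x33005  P=1,RW=0,US=1,PS=0
  ✗ PROTECTION_VIOLATION  [2 reads]
#5 VA=0x80A169 (r,user):
  L0 @0x22[4] → 0x36007  P=1,RW=1,US=1,PS=0
  L1 @0x36[10] → 0x39007  P=1,RW=1,US=1,PS=0
  ✓ 0x39169  — 2 lookups
#6 VA=0xC15F90 (w,user):
  L0 @0x22[6] → 0x3C007  P=1,RW=1,US=1,PS=0
  L1 @0x3C[21] → 0x40007  P=1,RW=1,US=1,PS=0
  ✓ 0x40F90  — 2 lookups
#7 VA=0x1E10436 (w,user):
  L0 @0x22[15] → 0x43007  P=1,RW=1,US=1,PS=0
  L1 @0x43[16] → 0x45005  P=1,RW=0,US=1,PS=0
  ✗ PROTECTION_VIOLATION  [2 reads]

Access #4 PA: FAULT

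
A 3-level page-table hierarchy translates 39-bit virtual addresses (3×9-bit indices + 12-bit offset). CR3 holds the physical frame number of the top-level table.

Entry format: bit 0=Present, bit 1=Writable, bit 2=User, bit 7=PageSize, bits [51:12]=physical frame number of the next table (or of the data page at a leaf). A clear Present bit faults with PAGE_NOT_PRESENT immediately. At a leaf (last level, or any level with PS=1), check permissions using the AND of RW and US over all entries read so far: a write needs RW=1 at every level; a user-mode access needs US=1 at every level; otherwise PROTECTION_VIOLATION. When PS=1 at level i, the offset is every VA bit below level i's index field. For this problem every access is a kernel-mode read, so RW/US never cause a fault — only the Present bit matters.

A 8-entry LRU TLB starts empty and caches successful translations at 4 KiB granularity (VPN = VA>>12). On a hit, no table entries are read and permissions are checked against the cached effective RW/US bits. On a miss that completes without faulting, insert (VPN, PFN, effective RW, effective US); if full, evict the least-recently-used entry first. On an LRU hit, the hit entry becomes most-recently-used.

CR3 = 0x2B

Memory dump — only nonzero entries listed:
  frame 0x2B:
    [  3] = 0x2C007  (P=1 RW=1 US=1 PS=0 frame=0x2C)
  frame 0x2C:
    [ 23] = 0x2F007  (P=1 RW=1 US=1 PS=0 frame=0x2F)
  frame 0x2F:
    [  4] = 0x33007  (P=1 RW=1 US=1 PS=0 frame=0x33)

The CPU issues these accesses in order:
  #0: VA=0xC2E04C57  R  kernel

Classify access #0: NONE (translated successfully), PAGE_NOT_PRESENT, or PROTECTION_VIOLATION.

Trace:
#0 VA=0xC2E04C57 (r,kernel):
  L0: frame=0x2B idx=3 entry=0x2C007 [P=1 RW=1 US=1 PS=0]
  L1: frame=0x2C idx=23 entry=0x2F007 [P=1 RW=1 US=1 PS=0]
  L2: frame=0x2F idx=4 entry=0x33007 [P=1 RW=1 US=1 PS=0]
  → PA=0x33C57  (3 entries read)

Access #0 fault: NONE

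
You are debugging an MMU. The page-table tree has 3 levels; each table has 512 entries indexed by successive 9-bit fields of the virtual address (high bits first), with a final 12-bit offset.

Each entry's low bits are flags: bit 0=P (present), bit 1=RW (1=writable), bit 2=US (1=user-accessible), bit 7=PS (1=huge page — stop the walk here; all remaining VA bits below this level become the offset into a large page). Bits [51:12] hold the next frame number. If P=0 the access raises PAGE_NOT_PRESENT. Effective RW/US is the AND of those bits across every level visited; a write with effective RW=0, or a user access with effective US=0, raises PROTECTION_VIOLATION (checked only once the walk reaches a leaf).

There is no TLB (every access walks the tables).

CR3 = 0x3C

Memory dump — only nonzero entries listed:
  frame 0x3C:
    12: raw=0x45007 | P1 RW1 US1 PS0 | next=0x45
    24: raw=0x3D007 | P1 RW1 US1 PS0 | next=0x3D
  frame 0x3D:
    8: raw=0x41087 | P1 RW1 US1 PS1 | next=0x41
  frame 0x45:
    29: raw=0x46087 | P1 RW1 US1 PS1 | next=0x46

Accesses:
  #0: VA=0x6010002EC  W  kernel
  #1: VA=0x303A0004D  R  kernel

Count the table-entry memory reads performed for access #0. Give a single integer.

Per-access translation:
#0 VA=0x6010002EC (w,kernel):
  L0 @0x3C[24] → 0x3D007  P=1,RW=1,US=1,PS=0
  L1 @0x3D[8] → 0x41087  P=1,RW=1,US=1,PS=1
  ✓ 0x412EC (huge @L1)  — 2 lookups
#1 VA=0x303A0004D (r,kernel):
  L0 @0x3C[12] → 0x45007  P=1,RW=1,US=1,PS=0
  L1 @0x45[29] → 0x46087  P=1,RW=1,US=1,PS=1
  ✓ 0x4604D (huge @L1)  — 2 lookups

Entries read for #0: 2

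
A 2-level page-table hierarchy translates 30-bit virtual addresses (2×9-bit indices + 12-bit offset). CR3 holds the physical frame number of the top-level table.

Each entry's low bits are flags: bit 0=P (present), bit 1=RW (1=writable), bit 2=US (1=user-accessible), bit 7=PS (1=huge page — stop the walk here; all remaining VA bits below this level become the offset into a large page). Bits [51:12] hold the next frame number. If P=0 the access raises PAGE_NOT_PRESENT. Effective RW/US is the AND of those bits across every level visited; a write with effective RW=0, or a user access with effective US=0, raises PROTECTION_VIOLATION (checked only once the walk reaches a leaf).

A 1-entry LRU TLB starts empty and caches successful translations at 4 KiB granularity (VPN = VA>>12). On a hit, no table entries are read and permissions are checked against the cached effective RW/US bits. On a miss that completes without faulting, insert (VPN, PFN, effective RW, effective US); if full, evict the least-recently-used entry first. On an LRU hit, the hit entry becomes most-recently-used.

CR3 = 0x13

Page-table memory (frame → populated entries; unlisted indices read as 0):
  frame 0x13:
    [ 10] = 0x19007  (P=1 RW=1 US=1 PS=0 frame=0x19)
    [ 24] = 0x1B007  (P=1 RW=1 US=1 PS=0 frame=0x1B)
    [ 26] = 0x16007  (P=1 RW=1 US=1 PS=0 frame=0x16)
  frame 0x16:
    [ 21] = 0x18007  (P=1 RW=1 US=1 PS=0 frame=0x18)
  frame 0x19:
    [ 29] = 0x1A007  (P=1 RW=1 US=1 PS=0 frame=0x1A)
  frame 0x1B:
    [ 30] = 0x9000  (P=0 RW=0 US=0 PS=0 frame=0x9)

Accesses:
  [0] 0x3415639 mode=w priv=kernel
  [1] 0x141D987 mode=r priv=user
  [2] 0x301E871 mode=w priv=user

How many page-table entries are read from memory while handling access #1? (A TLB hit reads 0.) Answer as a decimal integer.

Per-access translation:
#0 VA=0x3415639 (w,kernel):
  L0 @0x13[26] → 0x16007  P=1,RW=1,US=1,PS=0
  L1 @0x16[21] → 0x18007  P=1,RW=1,US=1,PS=0
  ✓ 0x18639  — 2 lookups
#1 VA=0x141D987 (r,user):
  L0 @0x13[10] → 0x19007  P=1,RW=1,US=1,PS=0
  L1 @0x19[29] → 0x1A007  P=1,RW=1,US=1,PS=0
  ✓ 0x1A987  — 2 lookups
#2 VA=0x301E871 (w,user):
  L0 @0x13[24] → 0x1B007  P=1,RW=1,US=1,PS=0
  L1 @0x1B[30] → 0x9000  P=0,RW=0,US=0,PS=0
  ⇒ fault: PAGE_NOT_PRESENT  — 2 lookups

Entries read for #1: 2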